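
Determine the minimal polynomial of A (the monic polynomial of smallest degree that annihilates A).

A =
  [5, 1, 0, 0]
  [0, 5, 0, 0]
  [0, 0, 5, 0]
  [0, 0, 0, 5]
x^2 - 10*x + 25

The characteristic polynomial is χ_A(x) = (x - 5)^4, so the eigenvalues are known. The minimal polynomial is
  m_A(x) = Π_λ (x − λ)^{k_λ}
where k_λ is the size of the *largest* Jordan block for λ (equivalently, the smallest k with (A − λI)^k v = 0 for every generalised eigenvector v of λ).

  λ = 5: largest Jordan block has size 2, contributing (x − 5)^2

So m_A(x) = (x - 5)^2 = x^2 - 10*x + 25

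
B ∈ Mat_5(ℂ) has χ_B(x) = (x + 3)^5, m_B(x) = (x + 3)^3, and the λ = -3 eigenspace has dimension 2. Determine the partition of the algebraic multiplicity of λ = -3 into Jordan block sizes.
Block sizes for λ = -3: [3, 2]

Step 1 — from the characteristic polynomial, algebraic multiplicity of λ = -3 is 5. From dim ker(B − (-3)·I) = 2, there are exactly 2 Jordan blocks for λ = -3.
Step 2 — from the minimal polynomial, the factor (x + 3)^3 tells us the largest block for λ = -3 has size 3.
Step 3 — with total size 5, 2 blocks, and largest block 3, the block sizes (in nonincreasing order) are [3, 2].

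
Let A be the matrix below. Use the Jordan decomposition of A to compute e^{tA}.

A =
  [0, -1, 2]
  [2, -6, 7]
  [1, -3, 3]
e^{tA} =
  [t^2*exp(-t)/2 + t*exp(-t) + exp(-t), -t^2*exp(-t) - t*exp(-t), 3*t^2*exp(-t)/2 + 2*t*exp(-t)]
  [-t^2*exp(-t)/2 + 2*t*exp(-t), t^2*exp(-t) - 5*t*exp(-t) + exp(-t), -3*t^2*exp(-t)/2 + 7*t*exp(-t)]
  [-t^2*exp(-t)/2 + t*exp(-t), t^2*exp(-t) - 3*t*exp(-t), -3*t^2*exp(-t)/2 + 4*t*exp(-t) + exp(-t)]

Strategy: write A = P · J · P⁻¹ where J is a Jordan canonical form, so e^{tA} = P · e^{tJ} · P⁻¹, and e^{tJ} can be computed block-by-block.

A has Jordan form
J =
  [-1,  1,  0]
  [ 0, -1,  1]
  [ 0,  0, -1]
(up to reordering of blocks).

Per-block formulas:
  For a 3×3 Jordan block J_3(-1): exp(t · J_3(-1)) = e^(-1t)·(I + t·N + (t^2/2)·N^2), where N is the 3×3 nilpotent shift.

After assembling e^{tJ} and conjugating by P, we get:

e^{tA} =
  [t^2*exp(-t)/2 + t*exp(-t) + exp(-t), -t^2*exp(-t) - t*exp(-t), 3*t^2*exp(-t)/2 + 2*t*exp(-t)]
  [-t^2*exp(-t)/2 + 2*t*exp(-t), t^2*exp(-t) - 5*t*exp(-t) + exp(-t), -3*t^2*exp(-t)/2 + 7*t*exp(-t)]
  [-t^2*exp(-t)/2 + t*exp(-t), t^2*exp(-t) - 3*t*exp(-t), -3*t^2*exp(-t)/2 + 4*t*exp(-t) + exp(-t)]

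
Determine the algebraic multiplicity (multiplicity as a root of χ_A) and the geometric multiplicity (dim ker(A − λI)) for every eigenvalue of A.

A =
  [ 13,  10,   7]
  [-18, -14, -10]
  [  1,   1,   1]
λ = 0: alg = 3, geom = 1

Step 1 — factor the characteristic polynomial to read off the algebraic multiplicities:
  χ_A(x) = x^3

Step 2 — compute geometric multiplicities via the rank-nullity identity g(λ) = n − rank(A − λI):
  rank(A − (0)·I) = 2, so dim ker(A − (0)·I) = n − 2 = 1

Summary:
  λ = 0: algebraic multiplicity = 3, geometric multiplicity = 1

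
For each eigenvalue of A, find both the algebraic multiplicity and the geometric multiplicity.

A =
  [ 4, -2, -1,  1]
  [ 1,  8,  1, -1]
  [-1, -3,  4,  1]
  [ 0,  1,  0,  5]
λ = 5: alg = 3, geom = 2; λ = 6: alg = 1, geom = 1

Step 1 — factor the characteristic polynomial to read off the algebraic multiplicities:
  χ_A(x) = (x - 6)*(x - 5)^3

Step 2 — compute geometric multiplicities via the rank-nullity identity g(λ) = n − rank(A − λI):
  rank(A − (5)·I) = 2, so dim ker(A − (5)·I) = n − 2 = 2
  rank(A − (6)·I) = 3, so dim ker(A − (6)·I) = n − 3 = 1

Summary:
  λ = 5: algebraic multiplicity = 3, geometric multiplicity = 2
  λ = 6: algebraic multiplicity = 1, geometric multiplicity = 1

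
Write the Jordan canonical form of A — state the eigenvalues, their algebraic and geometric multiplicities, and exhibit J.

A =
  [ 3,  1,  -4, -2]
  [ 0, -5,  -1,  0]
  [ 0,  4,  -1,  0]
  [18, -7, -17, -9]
J_3(-3) ⊕ J_1(-3)

The characteristic polynomial is
  det(x·I − A) = x^4 + 12*x^3 + 54*x^2 + 108*x + 81 = (x + 3)^4

Eigenvalues and multiplicities (the geometric multiplicity of λ is n − rank(A − λI), which equals the number of Jordan blocks for λ):
  λ = -3: algebraic multiplicity = 4, geometric multiplicity = 2

Determining the block sizes for each eigenvalue:
  λ = -3: with am = 4 and gm = 2, the partition is not yet determined (e.g. several partitions of 4 into 2 parts exist). Let N = A − (-3)·I. Computing rank(N^1) = 2, rank(N^2) = 1, rank(N^3) = 0; the number of blocks of size ≥ j is rank(N^{j−1}) − rank(N^j), giving [2, 1, 1]. So we have 1 block(s) of size 3, 1 block(s) of size 1 → block sizes [3, 1]

Assembling the blocks gives a Jordan form
J =
  [-3,  1,  0,  0]
  [ 0, -3,  1,  0]
  [ 0,  0, -3,  0]
  [ 0,  0,  0, -3]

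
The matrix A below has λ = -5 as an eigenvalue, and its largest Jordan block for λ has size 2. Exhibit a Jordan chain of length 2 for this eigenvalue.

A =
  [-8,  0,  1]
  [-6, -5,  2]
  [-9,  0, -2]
A Jordan chain for λ = -5 of length 2:
v_1 = (-3, -6, -9)ᵀ
v_2 = (1, 0, 0)ᵀ

Let N = A − (-5)·I. We want v_2 with N^2 v_2 = 0 but N^1 v_2 ≠ 0; then v_{j-1} := N · v_j for j = 2, …, 2.

Pick v_2 = (1, 0, 0)ᵀ.
Then v_1 = N · v_2 = (-3, -6, -9)ᵀ.

Sanity check: (A − (-5)·I) v_1 = (0, 0, 0)ᵀ = 0. ✓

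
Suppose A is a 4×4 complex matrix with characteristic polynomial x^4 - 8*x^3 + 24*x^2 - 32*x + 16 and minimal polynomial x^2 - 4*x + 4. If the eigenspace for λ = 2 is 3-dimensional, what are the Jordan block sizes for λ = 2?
Block sizes for λ = 2: [2, 1, 1]

Step 1 — from the characteristic polynomial, algebraic multiplicity of λ = 2 is 4. From dim ker(A − (2)·I) = 3, there are exactly 3 Jordan blocks for λ = 2.
Step 2 — from the minimal polynomial, the factor (x − 2)^2 tells us the largest block for λ = 2 has size 2.
Step 3 — with total size 4, 3 blocks, and largest block 2, the block sizes (in nonincreasing order) are [2, 1, 1].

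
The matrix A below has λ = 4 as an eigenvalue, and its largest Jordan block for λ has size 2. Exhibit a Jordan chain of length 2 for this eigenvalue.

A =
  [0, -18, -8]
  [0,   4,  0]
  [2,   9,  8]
A Jordan chain for λ = 4 of length 2:
v_1 = (-4, 0, 2)ᵀ
v_2 = (1, 0, 0)ᵀ

Let N = A − (4)·I. We want v_2 with N^2 v_2 = 0 but N^1 v_2 ≠ 0; then v_{j-1} := N · v_j for j = 2, …, 2.

Pick v_2 = (1, 0, 0)ᵀ.
Then v_1 = N · v_2 = (-4, 0, 2)ᵀ.

Sanity check: (A − (4)·I) v_1 = (0, 0, 0)ᵀ = 0. ✓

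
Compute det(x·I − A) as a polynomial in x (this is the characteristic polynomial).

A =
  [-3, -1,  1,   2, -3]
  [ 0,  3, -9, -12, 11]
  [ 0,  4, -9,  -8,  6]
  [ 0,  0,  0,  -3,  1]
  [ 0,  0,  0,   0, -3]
x^5 + 15*x^4 + 90*x^3 + 270*x^2 + 405*x + 243

Expanding det(x·I − A) (e.g. by cofactor expansion or by noting that A is similar to its Jordan form J, which has the same characteristic polynomial as A) gives
  χ_A(x) = x^5 + 15*x^4 + 90*x^3 + 270*x^2 + 405*x + 243
which factors as (x + 3)^5. The eigenvalues (with algebraic multiplicities) are λ = -3 with multiplicity 5.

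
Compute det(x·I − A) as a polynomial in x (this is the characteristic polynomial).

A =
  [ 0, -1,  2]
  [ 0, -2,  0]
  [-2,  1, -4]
x^3 + 6*x^2 + 12*x + 8

Expanding det(x·I − A) (e.g. by cofactor expansion or by noting that A is similar to its Jordan form J, which has the same characteristic polynomial as A) gives
  χ_A(x) = x^3 + 6*x^2 + 12*x + 8
which factors as (x + 2)^3. The eigenvalues (with algebraic multiplicities) are λ = -2 with multiplicity 3.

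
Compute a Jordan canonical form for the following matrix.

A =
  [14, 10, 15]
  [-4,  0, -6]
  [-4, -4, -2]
J_2(4) ⊕ J_1(4)

The characteristic polynomial is
  det(x·I − A) = x^3 - 12*x^2 + 48*x - 64 = (x - 4)^3

Eigenvalues and multiplicities (the geometric multiplicity of λ is n − rank(A − λI), which equals the number of Jordan blocks for λ):
  λ = 4: algebraic multiplicity = 3, geometric multiplicity = 2

Determining the block sizes for each eigenvalue:
  λ = 4: 2 blocks summing to 3 forces exactly one block of size 2 and the rest size 1 → block sizes [2, 1]

Assembling the blocks gives a Jordan form
J =
  [4, 1, 0]
  [0, 4, 0]
  [0, 0, 4]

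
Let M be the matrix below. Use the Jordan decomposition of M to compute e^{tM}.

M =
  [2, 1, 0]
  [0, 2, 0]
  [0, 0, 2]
e^{tM} =
  [exp(2*t), t*exp(2*t), 0]
  [0, exp(2*t), 0]
  [0, 0, exp(2*t)]

Strategy: write M = P · J · P⁻¹ where J is a Jordan canonical form, so e^{tM} = P · e^{tJ} · P⁻¹, and e^{tJ} can be computed block-by-block.

M has Jordan form
J =
  [2, 1, 0]
  [0, 2, 0]
  [0, 0, 2]
(up to reordering of blocks).

Per-block formulas:
  For a 1×1 block at λ = 2: exp(t · [2]) = [e^(2t)].
  For a 2×2 Jordan block J_2(2): exp(t · J_2(2)) = e^(2t)·(I + t·N), where N is the 2×2 nilpotent shift.

After assembling e^{tJ} and conjugating by P, we get:

e^{tM} =
  [exp(2*t), t*exp(2*t), 0]
  [0, exp(2*t), 0]
  [0, 0, exp(2*t)]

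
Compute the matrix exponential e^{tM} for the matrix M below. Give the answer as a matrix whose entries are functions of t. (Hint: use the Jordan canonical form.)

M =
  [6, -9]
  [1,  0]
e^{tM} =
  [3*t*exp(3*t) + exp(3*t), -9*t*exp(3*t)]
  [t*exp(3*t), -3*t*exp(3*t) + exp(3*t)]

Strategy: write M = P · J · P⁻¹ where J is a Jordan canonical form, so e^{tM} = P · e^{tJ} · P⁻¹, and e^{tJ} can be computed block-by-block.

M has Jordan form
J =
  [3, 1]
  [0, 3]
(up to reordering of blocks).

Per-block formulas:
  For a 2×2 Jordan block J_2(3): exp(t · J_2(3)) = e^(3t)·(I + t·N), where N is the 2×2 nilpotent shift.

After assembling e^{tJ} and conjugating by P, we get:

e^{tM} =
  [3*t*exp(3*t) + exp(3*t), -9*t*exp(3*t)]
  [t*exp(3*t), -3*t*exp(3*t) + exp(3*t)]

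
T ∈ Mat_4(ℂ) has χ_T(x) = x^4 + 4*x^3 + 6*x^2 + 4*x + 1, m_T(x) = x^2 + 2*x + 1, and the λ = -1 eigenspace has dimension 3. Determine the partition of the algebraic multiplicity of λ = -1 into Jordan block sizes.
Block sizes for λ = -1: [2, 1, 1]

Step 1 — from the characteristic polynomial, algebraic multiplicity of λ = -1 is 4. From dim ker(T − (-1)·I) = 3, there are exactly 3 Jordan blocks for λ = -1.
Step 2 — from the minimal polynomial, the factor (x + 1)^2 tells us the largest block for λ = -1 has size 2.
Step 3 — with total size 4, 3 blocks, and largest block 2, the block sizes (in nonincreasing order) are [2, 1, 1].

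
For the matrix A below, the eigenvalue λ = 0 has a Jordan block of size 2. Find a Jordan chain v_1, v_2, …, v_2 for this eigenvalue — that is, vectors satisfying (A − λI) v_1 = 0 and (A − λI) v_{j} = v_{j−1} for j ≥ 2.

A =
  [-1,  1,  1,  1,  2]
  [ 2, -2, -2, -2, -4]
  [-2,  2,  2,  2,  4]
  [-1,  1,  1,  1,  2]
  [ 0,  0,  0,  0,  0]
A Jordan chain for λ = 0 of length 2:
v_1 = (-1, 2, -2, -1, 0)ᵀ
v_2 = (1, 0, 0, 0, 0)ᵀ

Let N = A − (0)·I. We want v_2 with N^2 v_2 = 0 but N^1 v_2 ≠ 0; then v_{j-1} := N · v_j for j = 2, …, 2.

Pick v_2 = (1, 0, 0, 0, 0)ᵀ.
Then v_1 = N · v_2 = (-1, 2, -2, -1, 0)ᵀ.

Sanity check: (A − (0)·I) v_1 = (0, 0, 0, 0, 0)ᵀ = 0. ✓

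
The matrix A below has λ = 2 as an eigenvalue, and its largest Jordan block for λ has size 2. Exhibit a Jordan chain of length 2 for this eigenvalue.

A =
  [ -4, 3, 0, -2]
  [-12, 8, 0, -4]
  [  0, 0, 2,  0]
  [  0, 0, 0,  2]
A Jordan chain for λ = 2 of length 2:
v_1 = (-6, -12, 0, 0)ᵀ
v_2 = (1, 0, 0, 0)ᵀ

Let N = A − (2)·I. We want v_2 with N^2 v_2 = 0 but N^1 v_2 ≠ 0; then v_{j-1} := N · v_j for j = 2, …, 2.

Pick v_2 = (1, 0, 0, 0)ᵀ.
Then v_1 = N · v_2 = (-6, -12, 0, 0)ᵀ.

Sanity check: (A − (2)·I) v_1 = (0, 0, 0, 0)ᵀ = 0. ✓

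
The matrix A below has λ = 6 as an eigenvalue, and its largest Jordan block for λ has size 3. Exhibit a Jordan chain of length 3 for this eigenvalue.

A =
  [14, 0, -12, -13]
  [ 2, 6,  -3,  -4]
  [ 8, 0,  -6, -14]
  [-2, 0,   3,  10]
A Jordan chain for λ = 6 of length 3:
v_1 = (-6, 0, -4, 0)ᵀ
v_2 = (8, 2, 8, -2)ᵀ
v_3 = (1, 0, 0, 0)ᵀ

Let N = A − (6)·I. We want v_3 with N^3 v_3 = 0 but N^2 v_3 ≠ 0; then v_{j-1} := N · v_j for j = 3, …, 2.

Pick v_3 = (1, 0, 0, 0)ᵀ.
Then v_2 = N · v_3 = (8, 2, 8, -2)ᵀ.
Then v_1 = N · v_2 = (-6, 0, -4, 0)ᵀ.

Sanity check: (A − (6)·I) v_1 = (0, 0, 0, 0)ᵀ = 0. ✓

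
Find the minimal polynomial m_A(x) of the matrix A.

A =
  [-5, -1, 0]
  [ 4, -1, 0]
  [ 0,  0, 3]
x^3 + 3*x^2 - 9*x - 27

The characteristic polynomial is χ_A(x) = (x - 3)*(x + 3)^2, so the eigenvalues are known. The minimal polynomial is
  m_A(x) = Π_λ (x − λ)^{k_λ}
where k_λ is the size of the *largest* Jordan block for λ (equivalently, the smallest k with (A − λI)^k v = 0 for every generalised eigenvector v of λ).

  λ = -3: largest Jordan block has size 2, contributing (x + 3)^2
  λ = 3: largest Jordan block has size 1, contributing (x − 3)

So m_A(x) = (x - 3)*(x + 3)^2 = x^3 + 3*x^2 - 9*x - 27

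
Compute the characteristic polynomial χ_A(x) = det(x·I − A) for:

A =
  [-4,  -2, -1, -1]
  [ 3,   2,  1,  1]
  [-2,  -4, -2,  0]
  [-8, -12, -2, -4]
x^4 + 8*x^3 + 24*x^2 + 32*x + 16

Expanding det(x·I − A) (e.g. by cofactor expansion or by noting that A is similar to its Jordan form J, which has the same characteristic polynomial as A) gives
  χ_A(x) = x^4 + 8*x^3 + 24*x^2 + 32*x + 16
which factors as (x + 2)^4. The eigenvalues (with algebraic multiplicities) are λ = -2 with multiplicity 4.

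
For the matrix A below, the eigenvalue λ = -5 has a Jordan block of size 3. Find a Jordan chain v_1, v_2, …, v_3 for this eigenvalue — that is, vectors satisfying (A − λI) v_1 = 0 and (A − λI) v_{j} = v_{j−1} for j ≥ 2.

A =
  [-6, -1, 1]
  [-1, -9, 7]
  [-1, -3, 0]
A Jordan chain for λ = -5 of length 3:
v_1 = (1, -2, -1)ᵀ
v_2 = (-1, -1, -1)ᵀ
v_3 = (1, 0, 0)ᵀ

Let N = A − (-5)·I. We want v_3 with N^3 v_3 = 0 but N^2 v_3 ≠ 0; then v_{j-1} := N · v_j for j = 3, …, 2.

Pick v_3 = (1, 0, 0)ᵀ.
Then v_2 = N · v_3 = (-1, -1, -1)ᵀ.
Then v_1 = N · v_2 = (1, -2, -1)ᵀ.

Sanity check: (A − (-5)·I) v_1 = (0, 0, 0)ᵀ = 0. ✓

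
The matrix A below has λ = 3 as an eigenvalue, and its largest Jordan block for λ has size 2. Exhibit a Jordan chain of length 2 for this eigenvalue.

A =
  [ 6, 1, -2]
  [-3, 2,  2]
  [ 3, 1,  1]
A Jordan chain for λ = 3 of length 2:
v_1 = (3, -3, 3)ᵀ
v_2 = (1, 0, 0)ᵀ

Let N = A − (3)·I. We want v_2 with N^2 v_2 = 0 but N^1 v_2 ≠ 0; then v_{j-1} := N · v_j for j = 2, …, 2.

Pick v_2 = (1, 0, 0)ᵀ.
Then v_1 = N · v_2 = (3, -3, 3)ᵀ.

Sanity check: (A − (3)·I) v_1 = (0, 0, 0)ᵀ = 0. ✓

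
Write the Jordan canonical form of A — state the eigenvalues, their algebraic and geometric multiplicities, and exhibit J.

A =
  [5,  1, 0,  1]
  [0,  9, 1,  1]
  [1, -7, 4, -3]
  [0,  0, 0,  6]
J_3(6) ⊕ J_1(6)

The characteristic polynomial is
  det(x·I − A) = x^4 - 24*x^3 + 216*x^2 - 864*x + 1296 = (x - 6)^4

Eigenvalues and multiplicities (the geometric multiplicity of λ is n − rank(A − λI), which equals the number of Jordan blocks for λ):
  λ = 6: algebraic multiplicity = 4, geometric multiplicity = 2

Determining the block sizes for each eigenvalue:
  λ = 6: with am = 4 and gm = 2, the partition is not yet determined (e.g. several partitions of 4 into 2 parts exist). Let N = A − (6)·I. Computing rank(N^1) = 2, rank(N^2) = 1, rank(N^3) = 0; the number of blocks of size ≥ j is rank(N^{j−1}) − rank(N^j), giving [2, 1, 1]. So we have 1 block(s) of size 3, 1 block(s) of size 1 → block sizes [3, 1]

Assembling the blocks gives a Jordan form
J =
  [6, 1, 0, 0]
  [0, 6, 1, 0]
  [0, 0, 6, 0]
  [0, 0, 0, 6]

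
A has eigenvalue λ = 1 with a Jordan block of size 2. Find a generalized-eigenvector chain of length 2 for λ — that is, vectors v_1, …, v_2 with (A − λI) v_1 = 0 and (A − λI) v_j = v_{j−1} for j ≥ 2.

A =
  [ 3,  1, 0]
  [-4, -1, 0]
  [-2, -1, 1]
A Jordan chain for λ = 1 of length 2:
v_1 = (2, -4, -2)ᵀ
v_2 = (1, 0, 0)ᵀ

Let N = A − (1)·I. We want v_2 with N^2 v_2 = 0 but N^1 v_2 ≠ 0; then v_{j-1} := N · v_j for j = 2, …, 2.

Pick v_2 = (1, 0, 0)ᵀ.
Then v_1 = N · v_2 = (2, -4, -2)ᵀ.

Sanity check: (A − (1)·I) v_1 = (0, 0, 0)ᵀ = 0. ✓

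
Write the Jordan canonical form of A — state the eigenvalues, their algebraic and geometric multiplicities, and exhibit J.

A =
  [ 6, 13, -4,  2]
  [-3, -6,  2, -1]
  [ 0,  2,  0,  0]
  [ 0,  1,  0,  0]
J_3(0) ⊕ J_1(0)

The characteristic polynomial is
  det(x·I − A) = x^4

Eigenvalues and multiplicities (the geometric multiplicity of λ is n − rank(A − λI), which equals the number of Jordan blocks for λ):
  λ = 0: algebraic multiplicity = 4, geometric multiplicity = 2

Determining the block sizes for each eigenvalue:
  λ = 0: with am = 4 and gm = 2, the partition is not yet determined (e.g. several partitions of 4 into 2 parts exist). Let N = A − (0)·I. Computing rank(N^1) = 2, rank(N^2) = 1, rank(N^3) = 0; the number of blocks of size ≥ j is rank(N^{j−1}) − rank(N^j), giving [2, 1, 1]. So we have 1 block(s) of size 3, 1 block(s) of size 1 → block sizes [3, 1]

Assembling the blocks gives a Jordan form
J =
  [0, 1, 0, 0]
  [0, 0, 1, 0]
  [0, 0, 0, 0]
  [0, 0, 0, 0]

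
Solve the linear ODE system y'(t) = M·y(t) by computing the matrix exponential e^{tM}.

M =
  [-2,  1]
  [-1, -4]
e^{tM} =
  [t*exp(-3*t) + exp(-3*t), t*exp(-3*t)]
  [-t*exp(-3*t), -t*exp(-3*t) + exp(-3*t)]

Strategy: write M = P · J · P⁻¹ where J is a Jordan canonical form, so e^{tM} = P · e^{tJ} · P⁻¹, and e^{tJ} can be computed block-by-block.

M has Jordan form
J =
  [-3,  1]
  [ 0, -3]
(up to reordering of blocks).

Per-block formulas:
  For a 2×2 Jordan block J_2(-3): exp(t · J_2(-3)) = e^(-3t)·(I + t·N), where N is the 2×2 nilpotent shift.

After assembling e^{tJ} and conjugating by P, we get:

e^{tM} =
  [t*exp(-3*t) + exp(-3*t), t*exp(-3*t)]
  [-t*exp(-3*t), -t*exp(-3*t) + exp(-3*t)]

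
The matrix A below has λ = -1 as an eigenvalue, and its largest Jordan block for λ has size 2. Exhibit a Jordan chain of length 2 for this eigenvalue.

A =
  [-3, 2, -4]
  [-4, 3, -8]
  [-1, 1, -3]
A Jordan chain for λ = -1 of length 2:
v_1 = (-2, -4, -1)ᵀ
v_2 = (1, 0, 0)ᵀ

Let N = A − (-1)·I. We want v_2 with N^2 v_2 = 0 but N^1 v_2 ≠ 0; then v_{j-1} := N · v_j for j = 2, …, 2.

Pick v_2 = (1, 0, 0)ᵀ.
Then v_1 = N · v_2 = (-2, -4, -1)ᵀ.

Sanity check: (A − (-1)·I) v_1 = (0, 0, 0)ᵀ = 0. ✓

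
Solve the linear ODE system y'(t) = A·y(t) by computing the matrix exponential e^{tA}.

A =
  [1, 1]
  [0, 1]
e^{tA} =
  [exp(t), t*exp(t)]
  [0, exp(t)]

Strategy: write A = P · J · P⁻¹ where J is a Jordan canonical form, so e^{tA} = P · e^{tJ} · P⁻¹, and e^{tJ} can be computed block-by-block.

A has Jordan form
J =
  [1, 1]
  [0, 1]
(up to reordering of blocks).

Per-block formulas:
  For a 2×2 Jordan block J_2(1): exp(t · J_2(1)) = e^(1t)·(I + t·N), where N is the 2×2 nilpotent shift.

After assembling e^{tJ} and conjugating by P, we get:

e^{tA} =
  [exp(t), t*exp(t)]
  [0, exp(t)]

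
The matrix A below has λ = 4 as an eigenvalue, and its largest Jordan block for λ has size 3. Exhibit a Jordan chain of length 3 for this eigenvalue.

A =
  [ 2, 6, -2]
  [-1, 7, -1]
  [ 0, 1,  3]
A Jordan chain for λ = 4 of length 3:
v_1 = (-2, -1, -1)ᵀ
v_2 = (-2, -1, 0)ᵀ
v_3 = (1, 0, 0)ᵀ

Let N = A − (4)·I. We want v_3 with N^3 v_3 = 0 but N^2 v_3 ≠ 0; then v_{j-1} := N · v_j for j = 3, …, 2.

Pick v_3 = (1, 0, 0)ᵀ.
Then v_2 = N · v_3 = (-2, -1, 0)ᵀ.
Then v_1 = N · v_2 = (-2, -1, -1)ᵀ.

Sanity check: (A − (4)·I) v_1 = (0, 0, 0)ᵀ = 0. ✓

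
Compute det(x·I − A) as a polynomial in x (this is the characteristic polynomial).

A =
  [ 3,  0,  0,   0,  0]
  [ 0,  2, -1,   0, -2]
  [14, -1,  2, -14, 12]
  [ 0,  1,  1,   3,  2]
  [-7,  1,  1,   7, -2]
x^5 - 8*x^4 + 6*x^3 + 108*x^2 - 351*x + 324

Expanding det(x·I − A) (e.g. by cofactor expansion or by noting that A is similar to its Jordan form J, which has the same characteristic polynomial as A) gives
  χ_A(x) = x^5 - 8*x^4 + 6*x^3 + 108*x^2 - 351*x + 324
which factors as (x - 3)^4*(x + 4). The eigenvalues (with algebraic multiplicities) are λ = -4 with multiplicity 1, λ = 3 with multiplicity 4.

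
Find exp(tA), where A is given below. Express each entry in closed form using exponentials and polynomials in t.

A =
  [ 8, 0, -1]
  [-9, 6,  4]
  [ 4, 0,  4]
e^{tA} =
  [2*t*exp(6*t) + exp(6*t), 0, -t*exp(6*t)]
  [-t^2*exp(6*t) - 9*t*exp(6*t), exp(6*t), t^2*exp(6*t)/2 + 4*t*exp(6*t)]
  [4*t*exp(6*t), 0, -2*t*exp(6*t) + exp(6*t)]

Strategy: write A = P · J · P⁻¹ where J is a Jordan canonical form, so e^{tA} = P · e^{tJ} · P⁻¹, and e^{tJ} can be computed block-by-block.

A has Jordan form
J =
  [6, 1, 0]
  [0, 6, 1]
  [0, 0, 6]
(up to reordering of blocks).

Per-block formulas:
  For a 3×3 Jordan block J_3(6): exp(t · J_3(6)) = e^(6t)·(I + t·N + (t^2/2)·N^2), where N is the 3×3 nilpotent shift.

After assembling e^{tJ} and conjugating by P, we get:

e^{tA} =
  [2*t*exp(6*t) + exp(6*t), 0, -t*exp(6*t)]
  [-t^2*exp(6*t) - 9*t*exp(6*t), exp(6*t), t^2*exp(6*t)/2 + 4*t*exp(6*t)]
  [4*t*exp(6*t), 0, -2*t*exp(6*t) + exp(6*t)]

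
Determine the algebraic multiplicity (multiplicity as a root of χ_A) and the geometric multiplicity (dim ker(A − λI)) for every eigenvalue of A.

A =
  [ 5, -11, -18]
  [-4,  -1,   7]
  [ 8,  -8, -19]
λ = -5: alg = 3, geom = 1

Step 1 — factor the characteristic polynomial to read off the algebraic multiplicities:
  χ_A(x) = (x + 5)^3

Step 2 — compute geometric multiplicities via the rank-nullity identity g(λ) = n − rank(A − λI):
  rank(A − (-5)·I) = 2, so dim ker(A − (-5)·I) = n − 2 = 1

Summary:
  λ = -5: algebraic multiplicity = 3, geometric multiplicity = 1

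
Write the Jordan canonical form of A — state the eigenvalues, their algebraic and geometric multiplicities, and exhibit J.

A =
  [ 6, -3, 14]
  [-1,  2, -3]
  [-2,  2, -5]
J_3(1)

The characteristic polynomial is
  det(x·I − A) = x^3 - 3*x^2 + 3*x - 1 = (x - 1)^3

Eigenvalues and multiplicities (the geometric multiplicity of λ is n − rank(A − λI), which equals the number of Jordan blocks for λ):
  λ = 1: algebraic multiplicity = 3, geometric multiplicity = 1

Determining the block sizes for each eigenvalue:
  λ = 1: one block (gm = 1), so the single block has size am = 3 → block sizes [3]

Assembling the blocks gives a Jordan form
J =
  [1, 1, 0]
  [0, 1, 1]
  [0, 0, 1]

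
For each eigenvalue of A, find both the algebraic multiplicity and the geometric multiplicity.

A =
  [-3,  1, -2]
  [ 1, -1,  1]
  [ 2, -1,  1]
λ = -1: alg = 3, geom = 1

Step 1 — factor the characteristic polynomial to read off the algebraic multiplicities:
  χ_A(x) = (x + 1)^3

Step 2 — compute geometric multiplicities via the rank-nullity identity g(λ) = n − rank(A − λI):
  rank(A − (-1)·I) = 2, so dim ker(A − (-1)·I) = n − 2 = 1

Summary:
  λ = -1: algebraic multiplicity = 3, geometric multiplicity = 1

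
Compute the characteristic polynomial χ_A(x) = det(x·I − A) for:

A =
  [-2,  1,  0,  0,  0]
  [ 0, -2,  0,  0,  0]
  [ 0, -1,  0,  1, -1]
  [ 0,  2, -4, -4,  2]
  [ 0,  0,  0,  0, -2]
x^5 + 10*x^4 + 40*x^3 + 80*x^2 + 80*x + 32

Expanding det(x·I − A) (e.g. by cofactor expansion or by noting that A is similar to its Jordan form J, which has the same characteristic polynomial as A) gives
  χ_A(x) = x^5 + 10*x^4 + 40*x^3 + 80*x^2 + 80*x + 32
which factors as (x + 2)^5. The eigenvalues (with algebraic multiplicities) are λ = -2 with multiplicity 5.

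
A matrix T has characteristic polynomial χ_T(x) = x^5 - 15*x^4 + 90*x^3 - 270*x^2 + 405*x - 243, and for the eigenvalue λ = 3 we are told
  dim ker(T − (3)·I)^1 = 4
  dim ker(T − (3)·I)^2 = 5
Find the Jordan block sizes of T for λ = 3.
Block sizes for λ = 3: [2, 1, 1, 1]

From the dimensions of kernels of powers, the number of Jordan blocks of size at least j is d_j − d_{j−1} where d_j = dim ker(N^j) (with d_0 = 0). Computing the differences gives [4, 1].
The number of blocks of size exactly k is (#blocks of size ≥ k) − (#blocks of size ≥ k + 1), so the partition is: 3 block(s) of size 1, 1 block(s) of size 2.
In nonincreasing order the block sizes are [2, 1, 1, 1].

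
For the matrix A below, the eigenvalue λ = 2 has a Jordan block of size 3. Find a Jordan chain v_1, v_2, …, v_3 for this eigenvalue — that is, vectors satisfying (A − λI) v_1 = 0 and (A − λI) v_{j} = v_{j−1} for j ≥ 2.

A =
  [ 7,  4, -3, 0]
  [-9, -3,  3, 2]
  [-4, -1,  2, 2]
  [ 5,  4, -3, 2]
A Jordan chain for λ = 2 of length 3:
v_1 = (1, -2, -1, 1)ᵀ
v_2 = (5, -9, -4, 5)ᵀ
v_3 = (1, 0, 0, 0)ᵀ

Let N = A − (2)·I. We want v_3 with N^3 v_3 = 0 but N^2 v_3 ≠ 0; then v_{j-1} := N · v_j for j = 3, …, 2.

Pick v_3 = (1, 0, 0, 0)ᵀ.
Then v_2 = N · v_3 = (5, -9, -4, 5)ᵀ.
Then v_1 = N · v_2 = (1, -2, -1, 1)ᵀ.

Sanity check: (A − (2)·I) v_1 = (0, 0, 0, 0)ᵀ = 0. ✓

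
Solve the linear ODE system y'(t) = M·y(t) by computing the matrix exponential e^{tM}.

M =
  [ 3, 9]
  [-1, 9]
e^{tM} =
  [-3*t*exp(6*t) + exp(6*t), 9*t*exp(6*t)]
  [-t*exp(6*t), 3*t*exp(6*t) + exp(6*t)]

Strategy: write M = P · J · P⁻¹ where J is a Jordan canonical form, so e^{tM} = P · e^{tJ} · P⁻¹, and e^{tJ} can be computed block-by-block.

M has Jordan form
J =
  [6, 1]
  [0, 6]
(up to reordering of blocks).

Per-block formulas:
  For a 2×2 Jordan block J_2(6): exp(t · J_2(6)) = e^(6t)·(I + t·N), where N is the 2×2 nilpotent shift.

After assembling e^{tJ} and conjugating by P, we get:

e^{tM} =
  [-3*t*exp(6*t) + exp(6*t), 9*t*exp(6*t)]
  [-t*exp(6*t), 3*t*exp(6*t) + exp(6*t)]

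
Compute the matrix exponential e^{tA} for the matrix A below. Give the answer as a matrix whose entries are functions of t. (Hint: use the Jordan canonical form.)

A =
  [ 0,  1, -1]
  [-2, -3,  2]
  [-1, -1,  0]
e^{tA} =
  [t*exp(-t) + exp(-t), t*exp(-t), -t*exp(-t)]
  [-2*t*exp(-t), -2*t*exp(-t) + exp(-t), 2*t*exp(-t)]
  [-t*exp(-t), -t*exp(-t), t*exp(-t) + exp(-t)]

Strategy: write A = P · J · P⁻¹ where J is a Jordan canonical form, so e^{tA} = P · e^{tJ} · P⁻¹, and e^{tJ} can be computed block-by-block.

A has Jordan form
J =
  [-1,  1,  0]
  [ 0, -1,  0]
  [ 0,  0, -1]
(up to reordering of blocks).

Per-block formulas:
  For a 1×1 block at λ = -1: exp(t · [-1]) = [e^(-1t)].
  For a 2×2 Jordan block J_2(-1): exp(t · J_2(-1)) = e^(-1t)·(I + t·N), where N is the 2×2 nilpotent shift.

After assembling e^{tJ} and conjugating by P, we get:

e^{tA} =
  [t*exp(-t) + exp(-t), t*exp(-t), -t*exp(-t)]
  [-2*t*exp(-t), -2*t*exp(-t) + exp(-t), 2*t*exp(-t)]
  [-t*exp(-t), -t*exp(-t), t*exp(-t) + exp(-t)]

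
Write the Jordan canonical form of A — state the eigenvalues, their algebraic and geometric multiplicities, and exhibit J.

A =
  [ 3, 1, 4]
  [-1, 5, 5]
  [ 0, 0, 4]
J_3(4)

The characteristic polynomial is
  det(x·I − A) = x^3 - 12*x^2 + 48*x - 64 = (x - 4)^3

Eigenvalues and multiplicities (the geometric multiplicity of λ is n − rank(A − λI), which equals the number of Jordan blocks for λ):
  λ = 4: algebraic multiplicity = 3, geometric multiplicity = 1

Determining the block sizes for each eigenvalue:
  λ = 4: one block (gm = 1), so the single block has size am = 3 → block sizes [3]

Assembling the blocks gives a Jordan form
J =
  [4, 1, 0]
  [0, 4, 1]
  [0, 0, 4]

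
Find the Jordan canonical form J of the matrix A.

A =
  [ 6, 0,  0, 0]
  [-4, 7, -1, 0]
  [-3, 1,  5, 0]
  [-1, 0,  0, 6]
J_3(6) ⊕ J_1(6)

The characteristic polynomial is
  det(x·I − A) = x^4 - 24*x^3 + 216*x^2 - 864*x + 1296 = (x - 6)^4

Eigenvalues and multiplicities (the geometric multiplicity of λ is n − rank(A − λI), which equals the number of Jordan blocks for λ):
  λ = 6: algebraic multiplicity = 4, geometric multiplicity = 2

Determining the block sizes for each eigenvalue:
  λ = 6: with am = 4 and gm = 2, the partition is not yet determined (e.g. several partitions of 4 into 2 parts exist). Let N = A − (6)·I. Computing rank(N^1) = 2, rank(N^2) = 1, rank(N^3) = 0; the number of blocks of size ≥ j is rank(N^{j−1}) − rank(N^j), giving [2, 1, 1]. So we have 1 block(s) of size 3, 1 block(s) of size 1 → block sizes [3, 1]

Assembling the blocks gives a Jordan form
J =
  [6, 1, 0, 0]
  [0, 6, 1, 0]
  [0, 0, 6, 0]
  [0, 0, 0, 6]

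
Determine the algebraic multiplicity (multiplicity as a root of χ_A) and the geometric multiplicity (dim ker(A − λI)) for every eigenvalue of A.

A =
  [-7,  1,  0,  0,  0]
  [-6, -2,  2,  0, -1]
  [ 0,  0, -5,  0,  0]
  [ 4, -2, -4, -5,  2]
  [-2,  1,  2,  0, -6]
λ = -5: alg = 5, geom = 3

Step 1 — factor the characteristic polynomial to read off the algebraic multiplicities:
  χ_A(x) = (x + 5)^5

Step 2 — compute geometric multiplicities via the rank-nullity identity g(λ) = n − rank(A − λI):
  rank(A − (-5)·I) = 2, so dim ker(A − (-5)·I) = n − 2 = 3

Summary:
  λ = -5: algebraic multiplicity = 5, geometric multiplicity = 3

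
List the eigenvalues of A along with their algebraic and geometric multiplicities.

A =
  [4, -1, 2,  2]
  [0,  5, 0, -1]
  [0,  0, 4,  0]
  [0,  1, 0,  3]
λ = 4: alg = 4, geom = 2

Step 1 — factor the characteristic polynomial to read off the algebraic multiplicities:
  χ_A(x) = (x - 4)^4

Step 2 — compute geometric multiplicities via the rank-nullity identity g(λ) = n − rank(A − λI):
  rank(A − (4)·I) = 2, so dim ker(A − (4)·I) = n − 2 = 2

Summary:
  λ = 4: algebraic multiplicity = 4, geometric multiplicity = 2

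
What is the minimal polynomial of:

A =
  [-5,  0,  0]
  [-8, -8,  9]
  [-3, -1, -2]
x^3 + 15*x^2 + 75*x + 125

The characteristic polynomial is χ_A(x) = (x + 5)^3, so the eigenvalues are known. The minimal polynomial is
  m_A(x) = Π_λ (x − λ)^{k_λ}
where k_λ is the size of the *largest* Jordan block for λ (equivalently, the smallest k with (A − λI)^k v = 0 for every generalised eigenvector v of λ).

  λ = -5: largest Jordan block has size 3, contributing (x + 5)^3

So m_A(x) = (x + 5)^3 = x^3 + 15*x^2 + 75*x + 125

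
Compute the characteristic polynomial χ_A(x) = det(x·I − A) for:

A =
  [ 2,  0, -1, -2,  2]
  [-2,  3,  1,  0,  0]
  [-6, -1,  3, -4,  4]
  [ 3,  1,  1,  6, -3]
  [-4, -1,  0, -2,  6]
x^5 - 20*x^4 + 160*x^3 - 640*x^2 + 1280*x - 1024

Expanding det(x·I − A) (e.g. by cofactor expansion or by noting that A is similar to its Jordan form J, which has the same characteristic polynomial as A) gives
  χ_A(x) = x^5 - 20*x^4 + 160*x^3 - 640*x^2 + 1280*x - 1024
which factors as (x - 4)^5. The eigenvalues (with algebraic multiplicities) are λ = 4 with multiplicity 5.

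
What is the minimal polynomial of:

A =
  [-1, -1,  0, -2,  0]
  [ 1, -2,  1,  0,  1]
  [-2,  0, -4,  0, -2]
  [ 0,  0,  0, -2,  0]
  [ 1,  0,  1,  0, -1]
x^3 + 6*x^2 + 12*x + 8

The characteristic polynomial is χ_A(x) = (x + 2)^5, so the eigenvalues are known. The minimal polynomial is
  m_A(x) = Π_λ (x − λ)^{k_λ}
where k_λ is the size of the *largest* Jordan block for λ (equivalently, the smallest k with (A − λI)^k v = 0 for every generalised eigenvector v of λ).

  λ = -2: largest Jordan block has size 3, contributing (x + 2)^3

So m_A(x) = (x + 2)^3 = x^3 + 6*x^2 + 12*x + 8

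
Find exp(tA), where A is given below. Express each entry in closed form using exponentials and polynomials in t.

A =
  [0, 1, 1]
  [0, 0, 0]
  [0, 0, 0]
e^{tA} =
  [1, t, t]
  [0, 1, 0]
  [0, 0, 1]

Strategy: write A = P · J · P⁻¹ where J is a Jordan canonical form, so e^{tA} = P · e^{tJ} · P⁻¹, and e^{tJ} can be computed block-by-block.

A has Jordan form
J =
  [0, 1, 0]
  [0, 0, 0]
  [0, 0, 0]
(up to reordering of blocks).

Per-block formulas:
  For a 2×2 Jordan block J_2(0): exp(t · J_2(0)) = e^(0t)·(I + t·N), where N is the 2×2 nilpotent shift.
  For a 1×1 block at λ = 0: exp(t · [0]) = [e^(0t)].

After assembling e^{tJ} and conjugating by P, we get:

e^{tA} =
  [1, t, t]
  [0, 1, 0]
  [0, 0, 1]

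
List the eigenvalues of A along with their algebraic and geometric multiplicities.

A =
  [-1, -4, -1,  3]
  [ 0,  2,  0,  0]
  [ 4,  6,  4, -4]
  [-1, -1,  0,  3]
λ = 2: alg = 4, geom = 2

Step 1 — factor the characteristic polynomial to read off the algebraic multiplicities:
  χ_A(x) = (x - 2)^4

Step 2 — compute geometric multiplicities via the rank-nullity identity g(λ) = n − rank(A − λI):
  rank(A − (2)·I) = 2, so dim ker(A − (2)·I) = n − 2 = 2

Summary:
  λ = 2: algebraic multiplicity = 4, geometric multiplicity = 2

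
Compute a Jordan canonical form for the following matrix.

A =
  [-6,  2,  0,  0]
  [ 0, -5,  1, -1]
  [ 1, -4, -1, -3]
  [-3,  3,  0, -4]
J_3(-4) ⊕ J_1(-4)

The characteristic polynomial is
  det(x·I − A) = x^4 + 16*x^3 + 96*x^2 + 256*x + 256 = (x + 4)^4

Eigenvalues and multiplicities (the geometric multiplicity of λ is n − rank(A − λI), which equals the number of Jordan blocks for λ):
  λ = -4: algebraic multiplicity = 4, geometric multiplicity = 2

Determining the block sizes for each eigenvalue:
  λ = -4: with am = 4 and gm = 2, the partition is not yet determined (e.g. several partitions of 4 into 2 parts exist). Let N = A − (-4)·I. Computing rank(N^1) = 2, rank(N^2) = 1, rank(N^3) = 0; the number of blocks of size ≥ j is rank(N^{j−1}) − rank(N^j), giving [2, 1, 1]. So we have 1 block(s) of size 3, 1 block(s) of size 1 → block sizes [3, 1]

Assembling the blocks gives a Jordan form
J =
  [-4,  1,  0,  0]
  [ 0, -4,  1,  0]
  [ 0,  0, -4,  0]
  [ 0,  0,  0, -4]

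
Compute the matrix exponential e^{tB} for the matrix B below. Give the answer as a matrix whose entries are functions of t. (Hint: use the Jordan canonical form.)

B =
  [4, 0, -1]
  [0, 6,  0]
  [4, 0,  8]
e^{tB} =
  [-2*t*exp(6*t) + exp(6*t), 0, -t*exp(6*t)]
  [0, exp(6*t), 0]
  [4*t*exp(6*t), 0, 2*t*exp(6*t) + exp(6*t)]

Strategy: write B = P · J · P⁻¹ where J is a Jordan canonical form, so e^{tB} = P · e^{tJ} · P⁻¹, and e^{tJ} can be computed block-by-block.

B has Jordan form
J =
  [6, 1, 0]
  [0, 6, 0]
  [0, 0, 6]
(up to reordering of blocks).

Per-block formulas:
  For a 2×2 Jordan block J_2(6): exp(t · J_2(6)) = e^(6t)·(I + t·N), where N is the 2×2 nilpotent shift.
  For a 1×1 block at λ = 6: exp(t · [6]) = [e^(6t)].

After assembling e^{tJ} and conjugating by P, we get:

e^{tB} =
  [-2*t*exp(6*t) + exp(6*t), 0, -t*exp(6*t)]
  [0, exp(6*t), 0]
  [4*t*exp(6*t), 0, 2*t*exp(6*t) + exp(6*t)]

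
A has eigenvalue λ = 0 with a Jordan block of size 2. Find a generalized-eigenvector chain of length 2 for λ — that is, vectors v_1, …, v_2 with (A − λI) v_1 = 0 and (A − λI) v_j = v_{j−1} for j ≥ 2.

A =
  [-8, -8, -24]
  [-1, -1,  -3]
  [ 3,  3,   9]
A Jordan chain for λ = 0 of length 2:
v_1 = (-8, -1, 3)ᵀ
v_2 = (1, 0, 0)ᵀ

Let N = A − (0)·I. We want v_2 with N^2 v_2 = 0 but N^1 v_2 ≠ 0; then v_{j-1} := N · v_j for j = 2, …, 2.

Pick v_2 = (1, 0, 0)ᵀ.
Then v_1 = N · v_2 = (-8, -1, 3)ᵀ.

Sanity check: (A − (0)·I) v_1 = (0, 0, 0)ᵀ = 0. ✓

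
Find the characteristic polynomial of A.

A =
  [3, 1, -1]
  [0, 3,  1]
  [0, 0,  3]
x^3 - 9*x^2 + 27*x - 27

Expanding det(x·I − A) (e.g. by cofactor expansion or by noting that A is similar to its Jordan form J, which has the same characteristic polynomial as A) gives
  χ_A(x) = x^3 - 9*x^2 + 27*x - 27
which factors as (x - 3)^3. The eigenvalues (with algebraic multiplicities) are λ = 3 with multiplicity 3.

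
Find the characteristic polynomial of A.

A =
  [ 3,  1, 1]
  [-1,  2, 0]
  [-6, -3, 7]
x^3 - 12*x^2 + 48*x - 64

Expanding det(x·I − A) (e.g. by cofactor expansion or by noting that A is similar to its Jordan form J, which has the same characteristic polynomial as A) gives
  χ_A(x) = x^3 - 12*x^2 + 48*x - 64
which factors as (x - 4)^3. The eigenvalues (with algebraic multiplicities) are λ = 4 with multiplicity 3.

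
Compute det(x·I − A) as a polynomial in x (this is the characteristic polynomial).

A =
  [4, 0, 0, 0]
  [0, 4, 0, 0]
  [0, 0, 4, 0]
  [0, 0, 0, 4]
x^4 - 16*x^3 + 96*x^2 - 256*x + 256

Expanding det(x·I − A) (e.g. by cofactor expansion or by noting that A is similar to its Jordan form J, which has the same characteristic polynomial as A) gives
  χ_A(x) = x^4 - 16*x^3 + 96*x^2 - 256*x + 256
which factors as (x - 4)^4. The eigenvalues (with algebraic multiplicities) are λ = 4 with multiplicity 4.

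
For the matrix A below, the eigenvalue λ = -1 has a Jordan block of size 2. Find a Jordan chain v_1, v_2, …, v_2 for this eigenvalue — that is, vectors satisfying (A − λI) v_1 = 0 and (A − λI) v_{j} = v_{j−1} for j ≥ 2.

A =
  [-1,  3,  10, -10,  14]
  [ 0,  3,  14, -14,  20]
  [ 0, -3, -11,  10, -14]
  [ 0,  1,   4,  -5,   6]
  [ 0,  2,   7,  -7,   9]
A Jordan chain for λ = -1 of length 2:
v_1 = (3, 4, -3, 1, 2)ᵀ
v_2 = (0, 1, 0, 0, 0)ᵀ

Let N = A − (-1)·I. We want v_2 with N^2 v_2 = 0 but N^1 v_2 ≠ 0; then v_{j-1} := N · v_j for j = 2, …, 2.

Pick v_2 = (0, 1, 0, 0, 0)ᵀ.
Then v_1 = N · v_2 = (3, 4, -3, 1, 2)ᵀ.

Sanity check: (A − (-1)·I) v_1 = (0, 0, 0, 0, 0)ᵀ = 0. ✓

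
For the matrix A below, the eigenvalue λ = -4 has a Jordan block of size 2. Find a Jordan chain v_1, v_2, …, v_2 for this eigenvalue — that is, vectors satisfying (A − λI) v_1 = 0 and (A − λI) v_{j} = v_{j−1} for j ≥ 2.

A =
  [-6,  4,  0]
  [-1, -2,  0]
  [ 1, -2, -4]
A Jordan chain for λ = -4 of length 2:
v_1 = (-2, -1, 1)ᵀ
v_2 = (1, 0, 0)ᵀ

Let N = A − (-4)·I. We want v_2 with N^2 v_2 = 0 but N^1 v_2 ≠ 0; then v_{j-1} := N · v_j for j = 2, …, 2.

Pick v_2 = (1, 0, 0)ᵀ.
Then v_1 = N · v_2 = (-2, -1, 1)ᵀ.

Sanity check: (A − (-4)·I) v_1 = (0, 0, 0)ᵀ = 0. ✓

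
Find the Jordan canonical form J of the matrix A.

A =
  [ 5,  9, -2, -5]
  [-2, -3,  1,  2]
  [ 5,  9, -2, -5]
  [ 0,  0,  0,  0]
J_3(0) ⊕ J_1(0)

The characteristic polynomial is
  det(x·I − A) = x^4

Eigenvalues and multiplicities (the geometric multiplicity of λ is n − rank(A − λI), which equals the number of Jordan blocks for λ):
  λ = 0: algebraic multiplicity = 4, geometric multiplicity = 2

Determining the block sizes for each eigenvalue:
  λ = 0: with am = 4 and gm = 2, the partition is not yet determined (e.g. several partitions of 4 into 2 parts exist). Let N = A − (0)·I. Computing rank(N^1) = 2, rank(N^2) = 1, rank(N^3) = 0; the number of blocks of size ≥ j is rank(N^{j−1}) − rank(N^j), giving [2, 1, 1]. So we have 1 block(s) of size 3, 1 block(s) of size 1 → block sizes [3, 1]

Assembling the blocks gives a Jordan form
J =
  [0, 1, 0, 0]
  [0, 0, 1, 0]
  [0, 0, 0, 0]
  [0, 0, 0, 0]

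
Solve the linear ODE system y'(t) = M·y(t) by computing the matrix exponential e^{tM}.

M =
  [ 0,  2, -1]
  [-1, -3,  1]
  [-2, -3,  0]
e^{tM} =
  [t^2*exp(-t)/2 + t*exp(-t) + exp(-t), t^2*exp(-t)/2 + 2*t*exp(-t), -t*exp(-t)]
  [-t^2*exp(-t)/2 - t*exp(-t), -t^2*exp(-t)/2 - 2*t*exp(-t) + exp(-t), t*exp(-t)]
  [-t^2*exp(-t)/2 - 2*t*exp(-t), -t^2*exp(-t)/2 - 3*t*exp(-t), t*exp(-t) + exp(-t)]

Strategy: write M = P · J · P⁻¹ where J is a Jordan canonical form, so e^{tM} = P · e^{tJ} · P⁻¹, and e^{tJ} can be computed block-by-block.

M has Jordan form
J =
  [-1,  1,  0]
  [ 0, -1,  1]
  [ 0,  0, -1]
(up to reordering of blocks).

Per-block formulas:
  For a 3×3 Jordan block J_3(-1): exp(t · J_3(-1)) = e^(-1t)·(I + t·N + (t^2/2)·N^2), where N is the 3×3 nilpotent shift.

After assembling e^{tJ} and conjugating by P, we get:

e^{tM} =
  [t^2*exp(-t)/2 + t*exp(-t) + exp(-t), t^2*exp(-t)/2 + 2*t*exp(-t), -t*exp(-t)]
  [-t^2*exp(-t)/2 - t*exp(-t), -t^2*exp(-t)/2 - 2*t*exp(-t) + exp(-t), t*exp(-t)]
  [-t^2*exp(-t)/2 - 2*t*exp(-t), -t^2*exp(-t)/2 - 3*t*exp(-t), t*exp(-t) + exp(-t)]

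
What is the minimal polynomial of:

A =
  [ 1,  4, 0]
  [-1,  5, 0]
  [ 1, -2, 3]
x^2 - 6*x + 9

The characteristic polynomial is χ_A(x) = (x - 3)^3, so the eigenvalues are known. The minimal polynomial is
  m_A(x) = Π_λ (x − λ)^{k_λ}
where k_λ is the size of the *largest* Jordan block for λ (equivalently, the smallest k with (A − λI)^k v = 0 for every generalised eigenvector v of λ).

  λ = 3: largest Jordan block has size 2, contributing (x − 3)^2

So m_A(x) = (x - 3)^2 = x^2 - 6*x + 9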